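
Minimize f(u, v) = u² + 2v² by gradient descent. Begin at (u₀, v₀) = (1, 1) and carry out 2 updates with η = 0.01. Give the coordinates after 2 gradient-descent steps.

(0.9604, 0.9216)

∇f = (2u, 4v)
(u₁, v₁) = (1, 1) − 0.01·(2, 4) = (0.98, 0.96)
(u₂, v₂) = (0.98, 0.96) − 0.01·(1.96, 3.84) = (0.9604, 0.9216)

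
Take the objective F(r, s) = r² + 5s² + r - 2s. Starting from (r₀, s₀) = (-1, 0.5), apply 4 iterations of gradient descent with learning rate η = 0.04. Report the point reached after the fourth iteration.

(-0.85819648, 0.23888)

∇F = (2r + 1, 10s - 2)
(r₁, s₁) = (-1, 0.5) − 0.04·(-1, 3) = (-0.96, 0.38)
(r₂, s₂) = (-0.96, 0.38) − 0.04·(-0.92, 1.8) = (-0.9232, 0.308)
(r₃, s₃) = (-0.9232, 0.308) − 0.04·(-0.8464, 1.08) = (-0.889344, 0.2648)
(r₄, s₄) = (-0.889344, 0.2648) − 0.04·(-0.778688, 0.648) = (-0.85819648, 0.23888)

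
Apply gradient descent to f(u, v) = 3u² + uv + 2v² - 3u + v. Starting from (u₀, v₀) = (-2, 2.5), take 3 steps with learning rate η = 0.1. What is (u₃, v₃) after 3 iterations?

∇f = (6u + v - 3, u + 4v + 1)
Step 1: at (-2, 2.5), ∇f = (-12.5, 9) → (-2, 2.5) − 0.1·(-12.5, 9) = (-0.75, 1.6)
Step 2: at (-0.75, 1.6), ∇f = (-5.9, 6.65) → (-0.75, 1.6) − 0.1·(-5.9, 6.65) = (-0.16, 0.935)
Step 3: at (-0.16, 0.935), ∇f = (-3.025, 4.58) → (-0.16, 0.935) − 0.1·(-3.025, 4.58) = (0.1425, 0.477)

(0.1425, 0.477)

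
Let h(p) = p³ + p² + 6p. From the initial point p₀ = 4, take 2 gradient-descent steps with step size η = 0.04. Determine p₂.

h′(p) = 3p² + 2p + 6
Step 1: h′(4) = 62; p₁ = 4 − 0.04·62 = 1.52
Step 2: h′(1.52) = 15.9712; p₂ = 1.52 − 0.04·15.9712 = 0.881152

0.881152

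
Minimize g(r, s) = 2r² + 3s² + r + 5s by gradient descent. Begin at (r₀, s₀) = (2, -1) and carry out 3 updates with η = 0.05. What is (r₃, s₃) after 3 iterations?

∇g = (4r + 1, 6s + 5)
(r₁, s₁) = (2, -1) − 0.05·(9, -1) = (1.55, -0.95)
(r₂, s₂) = (1.55, -0.95) − 0.05·(7.2, -0.7) = (1.19, -0.915)
(r₃, s₃) = (1.19, -0.915) − 0.05·(5.76, -0.49) = (0.902, -0.8905)

(0.902, -0.8905)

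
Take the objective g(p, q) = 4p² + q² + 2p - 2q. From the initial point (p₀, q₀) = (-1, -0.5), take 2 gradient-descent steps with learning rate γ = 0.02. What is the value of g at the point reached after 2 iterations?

∇g = (8p + 2, 2q - 2)
Step 1: at (-1, -0.5), ∇g = (-6, -3) → (-1, -0.5) − 0.02·(-6, -3) = (-0.88, -0.44)
Step 2: at (-0.88, -0.44), ∇g = (-5.04, -2.88) → (-0.88, -0.44) − 0.02·(-5.04, -2.88) = (-0.7792, -0.3824)
g(-0.7792, -0.3824) = 1.78124032

1.78124032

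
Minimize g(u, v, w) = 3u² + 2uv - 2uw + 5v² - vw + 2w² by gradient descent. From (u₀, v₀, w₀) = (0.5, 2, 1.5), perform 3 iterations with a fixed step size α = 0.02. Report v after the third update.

∇g = (6u + 2v - 2w, 2u + 10v - w, -2u - v + 4w)
Step 1: at (0.5, 2, 1.5), ∇g = (4, 19.5, 3) → (0.5, 2, 1.5) − 0.02·(4, 19.5, 3) = (0.42, 1.61, 1.44)
Step 2: at (0.42, 1.61, 1.44), ∇g = (2.86, 15.5, 3.31) → (0.42, 1.61, 1.44) − 0.02·(2.86, 15.5, 3.31) = (0.3628, 1.3, 1.3738)
Step 3: at (0.3628, 1.3, 1.3738), ∇g = (2.0292, 12.3518, 3.4696) → (0.3628, 1.3, 1.3738) − 0.02·(2.0292, 12.3518, 3.4696) = (0.322216, 1.052964, 1.304408)
v = 1.052964

1.052964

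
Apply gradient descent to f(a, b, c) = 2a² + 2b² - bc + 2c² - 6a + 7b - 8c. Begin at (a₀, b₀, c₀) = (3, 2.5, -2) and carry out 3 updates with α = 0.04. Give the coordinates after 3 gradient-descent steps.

∇f = (4a - 6, 4b - c + 7, -b + 4c - 8)
Step 1: at (3, 2.5, -2), ∇f = (6, 19, -18.5) → (3, 2.5, -2) − 0.04·(6, 19, -18.5) = (2.76, 1.74, -1.26)
Step 2: at (2.76, 1.74, -1.26), ∇f = (5.04, 15.22, -14.78) → (2.76, 1.74, -1.26) − 0.04·(5.04, 15.22, -14.78) = (2.5584, 1.1312, -0.6688)
Step 3: at (2.5584, 1.1312, -0.6688), ∇f = (4.2336, 12.1936, -11.8064) → (2.5584, 1.1312, -0.6688) − 0.04·(4.2336, 12.1936, -11.8064) = (2.389056, 0.643456, -0.196544)

(2.389056, 0.643456, -0.196544)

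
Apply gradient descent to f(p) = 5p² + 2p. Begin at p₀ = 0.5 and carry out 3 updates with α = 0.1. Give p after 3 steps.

f′(p) = 10p + 2
Step 1: f′(0.5) = 7; p₁ = 0.5 − 0.1·7 = -0.2
Step 2: f′(-0.2) = 0; p₂ = -0.2 − 0.1·0 = -0.2
Step 3: f′(-0.2) = 0; p₃ = -0.2 − 0.1·0 = -0.2

-0.2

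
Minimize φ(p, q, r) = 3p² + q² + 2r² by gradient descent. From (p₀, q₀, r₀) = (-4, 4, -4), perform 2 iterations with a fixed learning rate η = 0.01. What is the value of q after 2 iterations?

∇φ = (6p, 2q, 4r)
Step 1: at (-4, 4, -4), ∇φ = (-24, 8, -16) → (-4, 4, -4) − 0.01·(-24, 8, -16) = (-3.76, 3.92, -3.84)
Step 2: at (-3.76, 3.92, -3.84), ∇φ = (-22.56, 7.84, -15.36) → (-3.76, 3.92, -3.84) − 0.01·(-22.56, 7.84, -15.36) = (-3.5344, 3.8416, -3.6864)
q = 3.8416

3.8416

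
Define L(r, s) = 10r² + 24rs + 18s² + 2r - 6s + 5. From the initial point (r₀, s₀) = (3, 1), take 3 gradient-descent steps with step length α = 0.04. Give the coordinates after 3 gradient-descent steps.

(-1.459136, -3.324992)

∇L = (20r + 24s + 2, 24r + 36s - 6)
Step 1: at (3, 1), ∇L = (86, 102) → (3, 1) − 0.04·(86, 102) = (-0.44, -3.08)
Step 2: at (-0.44, -3.08), ∇L = (-80.72, -127.44) → (-0.44, -3.08) − 0.04·(-80.72, -127.44) = (2.7888, 2.0176)
Step 3: at (2.7888, 2.0176), ∇L = (106.1984, 133.5648) → (2.7888, 2.0176) − 0.04·(106.1984, 133.5648) = (-1.459136, -3.324992)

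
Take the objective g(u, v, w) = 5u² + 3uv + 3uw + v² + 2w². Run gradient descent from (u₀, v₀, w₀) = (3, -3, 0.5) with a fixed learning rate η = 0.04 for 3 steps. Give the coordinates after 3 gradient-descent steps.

(1.3752, -3.067872, -0.364608)

∇g = (10u + 3v + 3w, 3u + 2v, 3u + 4w)
(u₁, v₁, w₁) = (3, -3, 0.5) − 0.04·(22.5, 3, 11) = (2.1, -3.12, 0.06)
(u₂, v₂, w₂) = (2.1, -3.12, 0.06) − 0.04·(11.82, 0.06, 6.54) = (1.6272, -3.1224, -0.2016)
(u₃, v₃, w₃) = (1.6272, -3.1224, -0.2016) − 0.04·(6.3, -1.3632, 4.0752) = (1.3752, -3.067872, -0.364608)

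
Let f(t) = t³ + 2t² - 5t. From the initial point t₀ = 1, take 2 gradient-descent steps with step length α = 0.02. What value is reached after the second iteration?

0.927904

f′(t) = 3t² + 4t - 5
t₁ = 1 − 0.02·2 = 0.96
t₂ = 0.96 − 0.02·1.6048 = 0.927904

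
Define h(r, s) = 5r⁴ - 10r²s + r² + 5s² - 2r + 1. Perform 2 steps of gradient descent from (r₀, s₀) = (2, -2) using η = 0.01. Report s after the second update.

-1.24236

∇h = (20r³ - 20rs + 2r - 2, -10r² + 10s)
Step 1: at (2, -2), ∇h = (242, -60) → (2, -2) − 0.01·(242, -60) = (-0.42, -1.4)
Step 2: at (-0.42, -1.4), ∇h = (-16.08176, -15.764) → (-0.42, -1.4) − 0.01·(-16.08176, -15.764) = (-0.2591824, -1.24236)
s = -1.24236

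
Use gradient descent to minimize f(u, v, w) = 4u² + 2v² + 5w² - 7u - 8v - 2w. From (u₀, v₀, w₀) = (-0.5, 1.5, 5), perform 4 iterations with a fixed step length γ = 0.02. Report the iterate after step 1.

∇f = (8u - 7, 4v - 8, 10w - 2)
Step 1: at (-0.5, 1.5, 5), ∇f = (-11, -2, 48) → (-0.5, 1.5, 5) − 0.02·(-11, -2, 48) = (-0.28, 1.54, 4.04)

(-0.28, 1.54, 4.04)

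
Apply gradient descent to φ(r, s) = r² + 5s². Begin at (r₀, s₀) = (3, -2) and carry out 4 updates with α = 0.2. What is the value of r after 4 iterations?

∇φ = (2r, 10s)
Step 1: at (3, -2), ∇φ = (6, -20) → (3, -2) − 0.2·(6, -20) = (1.8, 2)
Step 2: at (1.8, 2), ∇φ = (3.6, 20) → (1.8, 2) − 0.2·(3.6, 20) = (1.08, -2)
Step 3: at (1.08, -2), ∇φ = (2.16, -20) → (1.08, -2) − 0.2·(2.16, -20) = (0.648, 2)
Step 4: at (0.648, 2), ∇φ = (1.296, 20) → (0.648, 2) − 0.2·(1.296, 20) = (0.3888, -2)
r = 0.3888

0.3888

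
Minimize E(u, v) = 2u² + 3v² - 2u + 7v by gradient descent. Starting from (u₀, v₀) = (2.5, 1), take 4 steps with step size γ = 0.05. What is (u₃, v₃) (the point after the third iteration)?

(1.524, -0.4235)

∇E = (4u - 2, 6v + 7)
(u₁, v₁) = (2.5, 1) − 0.05·(8, 13) = (2.1, 0.35)
(u₂, v₂) = (2.1, 0.35) − 0.05·(6.4, 9.1) = (1.78, -0.105)
(u₃, v₃) = (1.78, -0.105) − 0.05·(5.12, 6.37) = (1.524, -0.4235)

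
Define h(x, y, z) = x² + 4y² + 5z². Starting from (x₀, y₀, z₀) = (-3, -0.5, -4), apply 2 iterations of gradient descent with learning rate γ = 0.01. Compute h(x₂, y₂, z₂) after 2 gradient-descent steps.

∇h = (2x, 8y, 10z)
Step 1: at (-3, -0.5, -4), ∇h = (-6, -4, -40) → (-3, -0.5, -4) − 0.01·(-6, -4, -40) = (-2.94, -0.46, -3.6)
Step 2: at (-2.94, -0.46, -3.6), ∇h = (-5.88, -3.68, -36) → (-2.94, -0.46, -3.6) − 0.01·(-5.88, -3.68, -36) = (-2.8812, -0.4232, -3.24)
h(-2.8812, -0.4232, -3.24) = 61.5057064

61.5057064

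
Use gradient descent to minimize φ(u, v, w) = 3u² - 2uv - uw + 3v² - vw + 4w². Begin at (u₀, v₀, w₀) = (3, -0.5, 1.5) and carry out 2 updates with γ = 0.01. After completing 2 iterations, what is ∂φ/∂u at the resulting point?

15.2545

∇φ = (6u - 2v - w, -2u + 6v - w, -u - v + 8w)
(u₁, v₁, w₁) = (3, -0.5, 1.5) − 0.01·(17.5, -10.5, 9.5) = (2.825, -0.395, 1.405)
(u₂, v₂, w₂) = (2.825, -0.395, 1.405) − 0.01·(16.335, -9.425, 8.81) = (2.66165, -0.30075, 1.3169)
∂φ/∂u at (2.66165, -0.30075, 1.3169) = 15.2545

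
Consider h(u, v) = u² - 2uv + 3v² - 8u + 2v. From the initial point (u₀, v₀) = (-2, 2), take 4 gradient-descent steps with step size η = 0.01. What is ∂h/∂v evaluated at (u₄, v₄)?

∇h = (2u - 2v - 8, -2u + 6v + 2)
Step 1: at (-2, 2), ∇h = (-16, 18) → (-2, 2) − 0.01·(-16, 18) = (-1.84, 1.82)
Step 2: at (-1.84, 1.82), ∇h = (-15.32, 16.6) → (-1.84, 1.82) − 0.01·(-15.32, 16.6) = (-1.6868, 1.654)
Step 3: at (-1.6868, 1.654), ∇h = (-14.6816, 15.2976) → (-1.6868, 1.654) − 0.01·(-14.6816, 15.2976) = (-1.539984, 1.501024)
Step 4: at (-1.539984, 1.501024), ∇h = (-14.082016, 14.086112) → (-1.539984, 1.501024) − 0.01·(-14.082016, 14.086112) = (-1.39916384, 1.36016288)
∂h/∂v at (-1.39916384, 1.36016288) = 12.95930496

12.95930496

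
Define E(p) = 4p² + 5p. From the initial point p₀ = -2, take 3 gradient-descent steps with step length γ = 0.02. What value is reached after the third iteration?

E′(p) = 8p + 5
p₁ = -2 − 0.02·(-11) = -1.78
p₂ = -1.78 − 0.02·(-9.24) = -1.5952
p₃ = -1.5952 − 0.02·(-7.7616) = -1.439968

-1.439968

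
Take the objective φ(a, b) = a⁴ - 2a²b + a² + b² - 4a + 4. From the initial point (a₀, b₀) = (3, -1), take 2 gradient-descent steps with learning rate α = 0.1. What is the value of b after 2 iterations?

17.728

∇φ = (4a³ - 4ab + 2a - 4, -2a² + 2b)
(a₁, b₁) = (3, -1) − 0.1·(122, -20) = (-9.2, 1)
(a₂, b₂) = (-9.2, 1) − 0.1·(-3100.352, -167.28) = (300.8352, 17.728)
b = 17.728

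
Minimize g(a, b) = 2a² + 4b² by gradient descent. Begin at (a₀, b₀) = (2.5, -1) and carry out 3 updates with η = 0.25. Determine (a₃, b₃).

∇g = (4a, 8b)
(a₁, b₁) = (2.5, -1) − 0.25·(10, -8) = (0, 1)
(a₂, b₂) = (0, 1) − 0.25·(0, 8) = (0, -1)
(a₃, b₃) = (0, -1) − 0.25·(0, -8) = (0, 1)

(0, 1)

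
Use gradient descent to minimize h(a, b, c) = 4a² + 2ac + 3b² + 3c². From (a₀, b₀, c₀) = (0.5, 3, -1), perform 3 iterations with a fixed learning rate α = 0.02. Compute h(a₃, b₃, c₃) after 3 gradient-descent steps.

∇h = (8a + 2c, 6b, 2a + 6c)
Step 1: at (0.5, 3, -1), ∇h = (2, 18, -5) → (0.5, 3, -1) − 0.02·(2, 18, -5) = (0.46, 2.64, -0.9)
Step 2: at (0.46, 2.64, -0.9), ∇h = (1.88, 15.84, -4.48) → (0.46, 2.64, -0.9) − 0.02·(1.88, 15.84, -4.48) = (0.4224, 2.3232, -0.8104)
Step 3: at (0.4224, 2.3232, -0.8104), ∇h = (1.7584, 13.9392, -4.0176) → (0.4224, 2.3232, -0.8104) − 0.02·(1.7584, 13.9392, -4.0176) = (0.387232, 2.044416, -0.730048)
h(0.387232, 2.044416, -0.730048) = 14.172219183104

14.172219183104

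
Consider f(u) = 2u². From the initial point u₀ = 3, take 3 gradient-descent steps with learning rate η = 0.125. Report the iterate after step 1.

f′(u) = 4u
u₁ = 3 − 0.125·12 = 1.5

1.5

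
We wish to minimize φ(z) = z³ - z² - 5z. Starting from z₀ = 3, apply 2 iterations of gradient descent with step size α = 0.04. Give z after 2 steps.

2.080448

φ′(z) = 3z² - 2z - 5
z₁ = 3 − 0.04·16 = 2.36
z₂ = 2.36 − 0.04·6.9888 = 2.080448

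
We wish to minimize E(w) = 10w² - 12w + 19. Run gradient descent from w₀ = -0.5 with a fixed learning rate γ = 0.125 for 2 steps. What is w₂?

E′(w) = 20w - 12
Step 1: E′(-0.5) = -22; w₁ = -0.5 − 0.125·(-22) = 2.25
Step 2: E′(2.25) = 33; w₂ = 2.25 − 0.125·33 = -1.875

-1.875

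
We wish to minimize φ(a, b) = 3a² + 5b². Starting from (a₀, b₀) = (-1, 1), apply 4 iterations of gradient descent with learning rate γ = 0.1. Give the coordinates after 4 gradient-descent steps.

∇φ = (6a, 10b)
Step 1: at (-1, 1), ∇φ = (-6, 10) → (-1, 1) − 0.1·(-6, 10) = (-0.4, 0)
Step 2: at (-0.4, 0), ∇φ = (-2.4, 0) → (-0.4, 0) − 0.1·(-2.4, 0) = (-0.16, 0)
Step 3: at (-0.16, 0), ∇φ = (-0.96, 0) → (-0.16, 0) − 0.1·(-0.96, 0) = (-0.064, 0)
Step 4: at (-0.064, 0), ∇φ = (-0.384, 0) → (-0.064, 0) − 0.1·(-0.384, 0) = (-0.0256, 0)

(-0.0256, 0)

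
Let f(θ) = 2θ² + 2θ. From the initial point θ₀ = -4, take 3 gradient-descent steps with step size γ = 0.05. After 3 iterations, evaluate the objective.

5.922528

f′(θ) = 4θ + 2
Step 1: f′(-4) = -14; θ₁ = -4 − 0.05·(-14) = -3.3
Step 2: f′(-3.3) = -11.2; θ₂ = -3.3 − 0.05·(-11.2) = -2.74
Step 3: f′(-2.74) = -8.96; θ₃ = -2.74 − 0.05·(-8.96) = -2.292
f(-2.292) = 5.922528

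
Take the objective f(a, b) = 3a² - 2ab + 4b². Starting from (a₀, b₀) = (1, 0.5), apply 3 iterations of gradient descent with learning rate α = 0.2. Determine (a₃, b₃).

(-0.032, 0.052)

∇f = (6a - 2b, -2a + 8b)
Step 1: at (1, 0.5), ∇f = (5, 2) → (1, 0.5) − 0.2·(5, 2) = (0, 0.1)
Step 2: at (0, 0.1), ∇f = (-0.2, 0.8) → (0, 0.1) − 0.2·(-0.2, 0.8) = (0.04, -0.06)
Step 3: at (0.04, -0.06), ∇f = (0.36, -0.56) → (0.04, -0.06) − 0.2·(0.36, -0.56) = (-0.032, 0.052)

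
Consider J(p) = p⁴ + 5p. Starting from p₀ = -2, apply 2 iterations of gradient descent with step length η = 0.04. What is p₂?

J′(p) = 4p³ + 5
Step 1: J′(-2) = -27; p₁ = -2 − 0.04·(-27) = -0.92
Step 2: J′(-0.92) = 1.885248; p₂ = -0.92 − 0.04·1.885248 = -0.99540992

-0.99540992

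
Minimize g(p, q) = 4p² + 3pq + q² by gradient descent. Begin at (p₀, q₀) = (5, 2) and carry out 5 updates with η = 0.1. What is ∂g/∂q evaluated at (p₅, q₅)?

-0.03094

∇g = (8p + 3q, 3p + 2q)
Step 1: at (5, 2), ∇g = (46, 19) → (5, 2) − 0.1·(46, 19) = (0.4, 0.1)
Step 2: at (0.4, 0.1), ∇g = (3.5, 1.4) → (0.4, 0.1) − 0.1·(3.5, 1.4) = (0.05, -0.04)
Step 3: at (0.05, -0.04), ∇g = (0.28, 0.07) → (0.05, -0.04) − 0.1·(0.28, 0.07) = (0.022, -0.047)
Step 4: at (0.022, -0.047), ∇g = (0.035, -0.028) → (0.022, -0.047) − 0.1·(0.035, -0.028) = (0.0185, -0.0442)
Step 5: at (0.0185, -0.0442), ∇g = (0.0154, -0.0329) → (0.0185, -0.0442) − 0.1·(0.0154, -0.0329) = (0.01696, -0.04091)
∂g/∂q at (0.01696, -0.04091) = -0.03094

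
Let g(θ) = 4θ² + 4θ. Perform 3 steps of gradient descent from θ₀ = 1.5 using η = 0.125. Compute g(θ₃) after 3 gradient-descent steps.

g′(θ) = 8θ + 4
Step 1: g′(1.5) = 16; θ₁ = 1.5 − 0.125·16 = -0.5
Step 2: g′(-0.5) = 0; θ₂ = -0.5 − 0.125·0 = -0.5
Step 3: g′(-0.5) = 0; θ₃ = -0.5 − 0.125·0 = -0.5
g(-0.5) = -1

-1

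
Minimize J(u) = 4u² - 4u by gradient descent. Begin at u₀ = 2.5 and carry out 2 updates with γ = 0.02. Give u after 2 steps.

J′(u) = 8u - 4
Step 1: J′(2.5) = 16; u₁ = 2.5 − 0.02·16 = 2.18
Step 2: J′(2.18) = 13.44; u₂ = 2.18 − 0.02·13.44 = 1.9112

1.9112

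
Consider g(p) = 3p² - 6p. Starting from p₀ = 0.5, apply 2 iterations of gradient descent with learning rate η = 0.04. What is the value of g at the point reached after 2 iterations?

-2.74978368

g′(p) = 6p - 6
p₁ = 0.5 − 0.04·(-3) = 0.62
p₂ = 0.62 − 0.04·(-2.28) = 0.7112
g(0.7112) = -2.74978368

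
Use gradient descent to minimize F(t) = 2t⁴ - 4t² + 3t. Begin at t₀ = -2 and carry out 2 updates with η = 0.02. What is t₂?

F′(t) = 8t³ - 8t + 3
t₁ = -2 − 0.02·(-45) = -1.1
t₂ = -1.1 − 0.02·1.152 = -1.12304

-1.12304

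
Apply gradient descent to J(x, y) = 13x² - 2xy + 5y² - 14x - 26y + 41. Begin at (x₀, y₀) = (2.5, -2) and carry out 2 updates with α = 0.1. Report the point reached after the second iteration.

∇J = (26x - 2y - 14, -2x + 10y - 26)
Step 1: at (2.5, -2), ∇J = (55, -51) → (2.5, -2) − 0.1·(55, -51) = (-3, 3.1)
Step 2: at (-3, 3.1), ∇J = (-98.2, 11) → (-3, 3.1) − 0.1·(-98.2, 11) = (6.82, 2)

(6.82, 2)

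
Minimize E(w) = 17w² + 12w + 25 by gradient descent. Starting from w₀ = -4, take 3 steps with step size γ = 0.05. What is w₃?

E′(w) = 34w + 12
Step 1: E′(-4) = -124; w₁ = -4 − 0.05·(-124) = 2.2
Step 2: E′(2.2) = 86.8; w₂ = 2.2 − 0.05·86.8 = -2.14
Step 3: E′(-2.14) = -60.76; w₃ = -2.14 − 0.05·(-60.76) = 0.898

0.898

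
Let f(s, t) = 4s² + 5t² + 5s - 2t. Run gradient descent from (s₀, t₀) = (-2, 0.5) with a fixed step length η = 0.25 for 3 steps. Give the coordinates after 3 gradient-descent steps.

(0.75, -0.8125)

∇f = (8s + 5, 10t - 2)
Step 1: at (-2, 0.5), ∇f = (-11, 3) → (-2, 0.5) − 0.25·(-11, 3) = (0.75, -0.25)
Step 2: at (0.75, -0.25), ∇f = (11, -4.5) → (0.75, -0.25) − 0.25·(11, -4.5) = (-2, 0.875)
Step 3: at (-2, 0.875), ∇f = (-11, 6.75) → (-2, 0.875) − 0.25·(-11, 6.75) = (0.75, -0.8125)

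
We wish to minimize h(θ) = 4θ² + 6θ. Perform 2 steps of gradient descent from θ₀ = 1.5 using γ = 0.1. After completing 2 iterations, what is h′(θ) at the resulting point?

0.72

h′(θ) = 8θ + 6
Step 1: h′(1.5) = 18; θ₁ = 1.5 − 0.1·18 = -0.3
Step 2: h′(-0.3) = 3.6; θ₂ = -0.3 − 0.1·3.6 = -0.66
h′(θ) at (-0.66) = 0.72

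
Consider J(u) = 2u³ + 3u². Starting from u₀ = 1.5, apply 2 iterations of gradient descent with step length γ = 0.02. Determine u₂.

J′(u) = 6u² + 6u
Step 1: J′(1.5) = 22.5; u₁ = 1.5 − 0.02·22.5 = 1.05
Step 2: J′(1.05) = 12.915; u₂ = 1.05 − 0.02·12.915 = 0.7917

0.7917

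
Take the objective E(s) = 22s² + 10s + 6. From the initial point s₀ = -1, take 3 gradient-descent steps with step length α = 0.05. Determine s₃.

E′(s) = 44s + 10
s₁ = -1 − 0.05·(-34) = 0.7
s₂ = 0.7 − 0.05·40.8 = -1.34
s₃ = -1.34 − 0.05·(-48.96) = 1.108

1.108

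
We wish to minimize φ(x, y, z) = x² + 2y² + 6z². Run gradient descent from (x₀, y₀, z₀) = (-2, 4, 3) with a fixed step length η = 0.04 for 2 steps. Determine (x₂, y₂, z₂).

∇φ = (2x, 4y, 12z)
(x₁, y₁, z₁) = (-2, 4, 3) − 0.04·(-4, 16, 36) = (-1.84, 3.36, 1.56)
(x₂, y₂, z₂) = (-1.84, 3.36, 1.56) − 0.04·(-3.68, 13.44, 18.72) = (-1.6928, 2.8224, 0.8112)

(-1.6928, 2.8224, 0.8112)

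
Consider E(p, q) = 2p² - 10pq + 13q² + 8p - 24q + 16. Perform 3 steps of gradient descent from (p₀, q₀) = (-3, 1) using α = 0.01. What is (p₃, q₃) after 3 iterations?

∇E = (4p - 10q + 8, -10p + 26q - 24)
(p₁, q₁) = (-3, 1) − 0.01·(-14, 32) = (-2.86, 0.68)
(p₂, q₂) = (-2.86, 0.68) − 0.01·(-10.24, 22.28) = (-2.7576, 0.4572)
(p₃, q₃) = (-2.7576, 0.4572) − 0.01·(-7.6024, 15.4632) = (-2.681576, 0.302568)

(-2.681576, 0.302568)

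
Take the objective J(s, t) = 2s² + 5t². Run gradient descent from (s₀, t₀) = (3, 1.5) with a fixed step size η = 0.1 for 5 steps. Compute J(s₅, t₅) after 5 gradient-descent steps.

0.1088391168

∇J = (4s, 10t)
Step 1: at (3, 1.5), ∇J = (12, 15) → (3, 1.5) − 0.1·(12, 15) = (1.8, 0)
Step 2: at (1.8, 0), ∇J = (7.2, 0) → (1.8, 0) − 0.1·(7.2, 0) = (1.08, 0)
Step 3: at (1.08, 0), ∇J = (4.32, 0) → (1.08, 0) − 0.1·(4.32, 0) = (0.648, 0)
Step 4: at (0.648, 0), ∇J = (2.592, 0) → (0.648, 0) − 0.1·(2.592, 0) = (0.3888, 0)
Step 5: at (0.3888, 0), ∇J = (1.5552, 0) → (0.3888, 0) − 0.1·(1.5552, 0) = (0.23328, 0)
J(0.23328, 0) = 0.1088391168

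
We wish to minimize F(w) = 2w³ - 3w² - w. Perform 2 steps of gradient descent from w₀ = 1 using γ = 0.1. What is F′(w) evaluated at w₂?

F′(w) = 6w² - 6w - 1
Step 1: F′(1) = -1; w₁ = 1 − 0.1·(-1) = 1.1
Step 2: F′(1.1) = -0.34; w₂ = 1.1 − 0.1·(-0.34) = 1.134
F′(w) at (1.134) = -0.088264

-0.088264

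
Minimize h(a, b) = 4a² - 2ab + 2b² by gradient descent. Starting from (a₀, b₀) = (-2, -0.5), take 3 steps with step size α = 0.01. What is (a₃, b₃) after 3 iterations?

∇h = (8a - 2b, -2a + 4b)
Step 1: at (-2, -0.5), ∇h = (-15, 2) → (-2, -0.5) − 0.01·(-15, 2) = (-1.85, -0.52)
Step 2: at (-1.85, -0.52), ∇h = (-13.76, 1.62) → (-1.85, -0.52) − 0.01·(-13.76, 1.62) = (-1.7124, -0.5362)
Step 3: at (-1.7124, -0.5362), ∇h = (-12.6268, 1.28) → (-1.7124, -0.5362) − 0.01·(-12.6268, 1.28) = (-1.586132, -0.549)

(-1.586132, -0.549)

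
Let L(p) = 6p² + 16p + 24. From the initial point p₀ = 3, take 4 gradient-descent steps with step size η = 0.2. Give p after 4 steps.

15.3136

L′(p) = 12p + 16
Step 1: L′(3) = 52; p₁ = 3 − 0.2·52 = -7.4
Step 2: L′(-7.4) = -72.8; p₂ = -7.4 − 0.2·(-72.8) = 7.16
Step 3: L′(7.16) = 101.92; p₃ = 7.16 − 0.2·101.92 = -13.224
Step 4: L′(-13.224) = -142.688; p₄ = -13.224 − 0.2·(-142.688) = 15.3136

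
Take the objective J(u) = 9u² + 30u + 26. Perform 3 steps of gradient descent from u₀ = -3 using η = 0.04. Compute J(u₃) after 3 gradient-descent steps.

J′(u) = 18u + 30
u₁ = -3 − 0.04·(-24) = -2.04
u₂ = -2.04 − 0.04·(-6.72) = -1.7712
u₃ = -1.7712 − 0.04·(-1.8816) = -1.695936
J(-1.695936) = 1.007710244864

1.007710244864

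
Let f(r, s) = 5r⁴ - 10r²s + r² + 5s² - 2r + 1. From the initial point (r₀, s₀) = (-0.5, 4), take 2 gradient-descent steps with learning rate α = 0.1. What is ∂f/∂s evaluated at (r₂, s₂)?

-139851.439625625

∇f = (20r³ - 20rs + 2r - 2, -10r² + 10s)
Step 1: at (-0.5, 4), ∇f = (34.5, 37.5) → (-0.5, 4) − 0.1·(34.5, 37.5) = (-3.95, 0.25)
Step 2: at (-3.95, 0.25), ∇f = (-1222.7475, -153.525) → (-3.95, 0.25) − 0.1·(-1222.7475, -153.525) = (118.32475, 15.6025)
∂f/∂s at (118.32475, 15.6025) = -139851.439625625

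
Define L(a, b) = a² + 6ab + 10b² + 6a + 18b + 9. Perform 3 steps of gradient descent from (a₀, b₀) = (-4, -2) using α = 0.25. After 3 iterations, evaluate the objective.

∇L = (2a + 6b + 6, 6a + 20b + 18)
(a₁, b₁) = (-4, -2) − 0.25·(-14, -46) = (-0.5, 9.5)
(a₂, b₂) = (-0.5, 9.5) − 0.25·(62, 205) = (-16, -41.75)
(a₃, b₃) = (-16, -41.75) − 0.25·(-276.5, -913) = (53.125, 186.5)
L(53.125, 186.5) = 413776.390625

413776.390625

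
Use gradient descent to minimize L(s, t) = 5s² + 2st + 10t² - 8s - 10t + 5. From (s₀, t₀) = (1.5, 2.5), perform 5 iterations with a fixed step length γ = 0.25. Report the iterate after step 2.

(8.375, 36.25)

∇L = (10s + 2t - 8, 2s + 20t - 10)
(s₁, t₁) = (1.5, 2.5) − 0.25·(12, 43) = (-1.5, -8.25)
(s₂, t₂) = (-1.5, -8.25) − 0.25·(-39.5, -178) = (8.375, 36.25)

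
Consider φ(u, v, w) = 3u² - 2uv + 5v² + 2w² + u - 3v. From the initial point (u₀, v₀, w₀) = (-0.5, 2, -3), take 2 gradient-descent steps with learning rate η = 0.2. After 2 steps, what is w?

∇φ = (6u - 2v + 1, -2u + 10v - 3, 4w)
(u₁, v₁, w₁) = (-0.5, 2, -3) − 0.2·(-6, 18, -12) = (0.7, -1.6, -0.6)
(u₂, v₂, w₂) = (0.7, -1.6, -0.6) − 0.2·(8.4, -20.4, -2.4) = (-0.98, 2.48, -0.12)
w = -0.12

-0.12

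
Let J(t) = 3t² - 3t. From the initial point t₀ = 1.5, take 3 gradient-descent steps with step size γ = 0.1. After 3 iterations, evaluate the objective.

-0.737712

J′(t) = 6t - 3
Step 1: J′(1.5) = 6; t₁ = 1.5 − 0.1·6 = 0.9
Step 2: J′(0.9) = 2.4; t₂ = 0.9 − 0.1·2.4 = 0.66
Step 3: J′(0.66) = 0.96; t₃ = 0.66 − 0.1·0.96 = 0.564
J(0.564) = -0.737712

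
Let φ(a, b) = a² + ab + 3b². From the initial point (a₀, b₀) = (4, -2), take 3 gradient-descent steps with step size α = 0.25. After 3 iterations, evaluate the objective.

0.6103515625

∇φ = (2a + b, a + 6b)
Step 1: at (4, -2), ∇φ = (6, -8) → (4, -2) − 0.25·(6, -8) = (2.5, 0)
Step 2: at (2.5, 0), ∇φ = (5, 2.5) → (2.5, 0) − 0.25·(5, 2.5) = (1.25, -0.625)
Step 3: at (1.25, -0.625), ∇φ = (1.875, -2.5) → (1.25, -0.625) − 0.25·(1.875, -2.5) = (0.78125, 0)
φ(0.78125, 0) = 0.6103515625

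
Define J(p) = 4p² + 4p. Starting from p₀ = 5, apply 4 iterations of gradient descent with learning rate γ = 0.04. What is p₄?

J′(p) = 8p + 4
p₁ = 5 − 0.04·44 = 3.24
p₂ = 3.24 − 0.04·29.92 = 2.0432
p₃ = 2.0432 − 0.04·20.3456 = 1.229376
p₄ = 1.229376 − 0.04·13.835008 = 0.67597568

0.67597568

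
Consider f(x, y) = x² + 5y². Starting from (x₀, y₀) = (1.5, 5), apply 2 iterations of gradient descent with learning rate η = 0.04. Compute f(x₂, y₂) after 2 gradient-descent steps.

∇f = (2x, 10y)
(x₁, y₁) = (1.5, 5) − 0.04·(3, 50) = (1.38, 3)
(x₂, y₂) = (1.38, 3) − 0.04·(2.76, 30) = (1.2696, 1.8)
f(1.2696, 1.8) = 17.81188416

17.81188416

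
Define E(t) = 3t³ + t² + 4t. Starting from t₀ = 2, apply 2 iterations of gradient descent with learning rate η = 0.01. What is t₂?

1.269776

E′(t) = 9t² + 2t + 4
Step 1: E′(2) = 44; t₁ = 2 − 0.01·44 = 1.56
Step 2: E′(1.56) = 29.0224; t₂ = 1.56 − 0.01·29.0224 = 1.269776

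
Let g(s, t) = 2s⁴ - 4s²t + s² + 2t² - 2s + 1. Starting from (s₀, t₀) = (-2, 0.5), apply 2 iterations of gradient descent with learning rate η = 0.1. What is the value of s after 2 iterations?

-49.3264

∇g = (8s³ - 8st + 2s - 2, -4s² + 4t)
Step 1: at (-2, 0.5), ∇g = (-62, -14) → (-2, 0.5) − 0.1·(-62, -14) = (4.2, 1.9)
Step 2: at (4.2, 1.9), ∇g = (535.264, -62.96) → (4.2, 1.9) − 0.1·(535.264, -62.96) = (-49.3264, 8.196)
s = -49.3264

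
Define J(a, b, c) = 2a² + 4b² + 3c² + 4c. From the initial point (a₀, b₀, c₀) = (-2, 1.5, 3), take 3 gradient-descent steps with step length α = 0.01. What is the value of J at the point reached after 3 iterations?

∇J = (4a, 8b, 6c + 4)
(a₁, b₁, c₁) = (-2, 1.5, 3) − 0.01·(-8, 12, 22) = (-1.92, 1.38, 2.78)
(a₂, b₂, c₂) = (-1.92, 1.38, 2.78) − 0.01·(-7.68, 11.04, 20.68) = (-1.8432, 1.2696, 2.5732)
(a₃, b₃, c₃) = (-1.8432, 1.2696, 2.5732) − 0.01·(-7.3728, 10.1568, 19.4392) = (-1.769472, 1.168032, 2.378808)
J(-1.769472, 1.168032, 2.378808) = 38.210671832256

38.210671832256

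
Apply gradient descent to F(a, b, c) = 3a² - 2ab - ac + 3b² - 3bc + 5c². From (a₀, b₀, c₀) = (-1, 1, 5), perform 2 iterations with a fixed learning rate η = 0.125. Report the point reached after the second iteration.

∇F = (6a - 2b - c, -2a + 6b - 3c, -a - 3b + 10c)
(a₁, b₁, c₁) = (-1, 1, 5) − 0.125·(-13, -7, 48) = (0.625, 1.875, -1)
(a₂, b₂, c₂) = (0.625, 1.875, -1) − 0.125·(1, 13, -16.25) = (0.5, 0.25, 1.03125)

(0.5, 0.25, 1.03125)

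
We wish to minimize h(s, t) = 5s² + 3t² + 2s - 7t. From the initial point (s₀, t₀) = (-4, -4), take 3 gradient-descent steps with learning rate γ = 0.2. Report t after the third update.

∇h = (10s + 2, 6t - 7)
(s₁, t₁) = (-4, -4) − 0.2·(-38, -31) = (3.6, 2.2)
(s₂, t₂) = (3.6, 2.2) − 0.2·(38, 6.2) = (-4, 0.96)
(s₃, t₃) = (-4, 0.96) − 0.2·(-38, -1.24) = (3.6, 1.208)
t = 1.208

1.208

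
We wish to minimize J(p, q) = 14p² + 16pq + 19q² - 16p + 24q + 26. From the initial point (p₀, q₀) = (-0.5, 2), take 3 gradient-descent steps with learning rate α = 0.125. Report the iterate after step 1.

∇J = (28p + 16q - 16, 16p + 38q + 24)
Step 1: at (-0.5, 2), ∇J = (2, 92) → (-0.5, 2) − 0.125·(2, 92) = (-0.75, -9.5)

(-0.75, -9.5)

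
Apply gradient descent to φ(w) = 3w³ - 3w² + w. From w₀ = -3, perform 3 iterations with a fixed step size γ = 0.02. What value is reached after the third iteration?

-29.788992

φ′(w) = 9w² - 6w + 1
w₁ = -3 − 0.02·100 = -5
w₂ = -5 − 0.02·256 = -10.12
w₃ = -10.12 − 0.02·983.4496 = -29.788992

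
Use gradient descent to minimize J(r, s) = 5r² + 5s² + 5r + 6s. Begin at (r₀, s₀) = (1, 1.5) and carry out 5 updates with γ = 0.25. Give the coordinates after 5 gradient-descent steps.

(-11.890625, -16.546875)

∇J = (10r + 5, 10s + 6)
(r₁, s₁) = (1, 1.5) − 0.25·(15, 21) = (-2.75, -3.75)
(r₂, s₂) = (-2.75, -3.75) − 0.25·(-22.5, -31.5) = (2.875, 4.125)
(r₃, s₃) = (2.875, 4.125) − 0.25·(33.75, 47.25) = (-5.5625, -7.6875)
(r₄, s₄) = (-5.5625, -7.6875) − 0.25·(-50.625, -70.875) = (7.09375, 10.03125)
(r₅, s₅) = (7.09375, 10.03125) − 0.25·(75.9375, 106.3125) = (-11.890625, -16.546875)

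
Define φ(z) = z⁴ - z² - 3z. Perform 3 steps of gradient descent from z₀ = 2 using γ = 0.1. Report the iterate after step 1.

-0.5

φ′(z) = 4z³ - 2z - 3
Step 1: φ′(2) = 25; z₁ = 2 − 0.1·25 = -0.5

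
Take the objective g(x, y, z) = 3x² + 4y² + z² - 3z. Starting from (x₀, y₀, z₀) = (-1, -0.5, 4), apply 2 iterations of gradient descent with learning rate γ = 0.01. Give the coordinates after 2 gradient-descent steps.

∇g = (6x, 8y, 2z - 3)
Step 1: at (-1, -0.5, 4), ∇g = (-6, -4, 5) → (-1, -0.5, 4) − 0.01·(-6, -4, 5) = (-0.94, -0.46, 3.95)
Step 2: at (-0.94, -0.46, 3.95), ∇g = (-5.64, -3.68, 4.9) → (-0.94, -0.46, 3.95) − 0.01·(-5.64, -3.68, 4.9) = (-0.8836, -0.4232, 3.901)

(-0.8836, -0.4232, 3.901)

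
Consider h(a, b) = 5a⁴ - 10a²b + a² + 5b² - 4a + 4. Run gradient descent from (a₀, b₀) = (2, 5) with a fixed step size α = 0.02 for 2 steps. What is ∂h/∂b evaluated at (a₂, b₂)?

∇h = (20a³ - 20ab + 2a - 4, -10a² + 10b)
Step 1: at (2, 5), ∇h = (-40, 10) → (2, 5) − 0.02·(-40, 10) = (2.8, 4.8)
Step 2: at (2.8, 4.8), ∇h = (171.84, -30.4) → (2.8, 4.8) − 0.02·(171.84, -30.4) = (-0.6368, 5.408)
∂h/∂b at (-0.6368, 5.408) = 50.0248576

50.0248576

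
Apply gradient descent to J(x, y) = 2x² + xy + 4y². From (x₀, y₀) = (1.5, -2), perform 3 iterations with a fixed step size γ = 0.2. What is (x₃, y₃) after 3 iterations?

∇J = (4x + y, x + 8y)
Step 1: at (1.5, -2), ∇J = (4, -14.5) → (1.5, -2) − 0.2·(4, -14.5) = (0.7, 0.9)
Step 2: at (0.7, 0.9), ∇J = (3.7, 7.9) → (0.7, 0.9) − 0.2·(3.7, 7.9) = (-0.04, -0.68)
Step 3: at (-0.04, -0.68), ∇J = (-0.84, -5.48) → (-0.04, -0.68) − 0.2·(-0.84, -5.48) = (0.128, 0.416)

(0.128, 0.416)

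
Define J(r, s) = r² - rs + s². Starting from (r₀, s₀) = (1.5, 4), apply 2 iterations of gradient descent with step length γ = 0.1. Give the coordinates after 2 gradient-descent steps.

(1.615, 2.84)

∇J = (2r - s, -r + 2s)
Step 1: at (1.5, 4), ∇J = (-1, 6.5) → (1.5, 4) − 0.1·(-1, 6.5) = (1.6, 3.35)
Step 2: at (1.6, 3.35), ∇J = (-0.15, 5.1) → (1.6, 3.35) − 0.1·(-0.15, 5.1) = (1.615, 2.84)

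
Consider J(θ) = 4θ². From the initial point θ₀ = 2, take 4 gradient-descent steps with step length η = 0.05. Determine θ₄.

J′(θ) = 8θ
Step 1: J′(2) = 16; θ₁ = 2 − 0.05·16 = 1.2
Step 2: J′(1.2) = 9.6; θ₂ = 1.2 − 0.05·9.6 = 0.72
Step 3: J′(0.72) = 5.76; θ₃ = 0.72 − 0.05·5.76 = 0.432
Step 4: J′(0.432) = 3.456; θ₄ = 0.432 − 0.05·3.456 = 0.2592

0.2592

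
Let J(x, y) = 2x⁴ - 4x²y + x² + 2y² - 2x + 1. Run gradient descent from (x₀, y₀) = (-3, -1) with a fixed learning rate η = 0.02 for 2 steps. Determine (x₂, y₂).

∇J = (8x³ - 8xy + 2x - 2, -4x² + 4y)
(x₁, y₁) = (-3, -1) − 0.02·(-248, -40) = (1.96, -0.2)
(x₂, y₂) = (1.96, -0.2) − 0.02·(65.292288, -16.1664) = (0.65415424, 0.123328)

(0.65415424, 0.123328)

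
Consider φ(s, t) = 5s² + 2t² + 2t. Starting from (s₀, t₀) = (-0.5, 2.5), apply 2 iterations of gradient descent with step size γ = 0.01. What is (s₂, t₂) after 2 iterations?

∇φ = (10s, 4t + 2)
Step 1: at (-0.5, 2.5), ∇φ = (-5, 12) → (-0.5, 2.5) − 0.01·(-5, 12) = (-0.45, 2.38)
Step 2: at (-0.45, 2.38), ∇φ = (-4.5, 11.52) → (-0.45, 2.38) − 0.01·(-4.5, 11.52) = (-0.405, 2.2648)

(-0.405, 2.2648)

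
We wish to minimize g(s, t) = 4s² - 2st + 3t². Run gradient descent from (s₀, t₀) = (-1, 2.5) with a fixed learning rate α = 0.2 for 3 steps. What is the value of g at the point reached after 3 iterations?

∇g = (8s - 2t, -2s + 6t)
(s₁, t₁) = (-1, 2.5) − 0.2·(-13, 17) = (1.6, -0.9)
(s₂, t₂) = (1.6, -0.9) − 0.2·(14.6, -8.6) = (-1.32, 0.82)
(s₃, t₃) = (-1.32, 0.82) − 0.2·(-12.2, 7.56) = (1.12, -0.692)
g(1.12, -0.692) = 8.004272

8.004272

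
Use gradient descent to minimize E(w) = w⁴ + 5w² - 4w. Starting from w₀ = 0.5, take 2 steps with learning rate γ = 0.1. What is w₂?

E′(w) = 4w³ + 10w - 4
w₁ = 0.5 − 0.1·1.5 = 0.35
w₂ = 0.35 − 0.1·(-0.3285) = 0.38285

0.38285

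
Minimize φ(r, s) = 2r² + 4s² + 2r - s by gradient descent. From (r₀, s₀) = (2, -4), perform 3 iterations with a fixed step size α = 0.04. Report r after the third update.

∇φ = (4r + 2, 8s - 1)
(r₁, s₁) = (2, -4) − 0.04·(10, -33) = (1.6, -2.68)
(r₂, s₂) = (1.6, -2.68) − 0.04·(8.4, -22.44) = (1.264, -1.7824)
(r₃, s₃) = (1.264, -1.7824) − 0.04·(7.056, -15.2592) = (0.98176, -1.172032)
r = 0.98176

0.98176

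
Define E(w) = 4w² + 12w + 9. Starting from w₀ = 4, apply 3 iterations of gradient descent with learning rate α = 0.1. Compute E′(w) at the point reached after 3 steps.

E′(w) = 8w + 12
w₁ = 4 − 0.1·44 = -0.4
w₂ = -0.4 − 0.1·8.8 = -1.28
w₃ = -1.28 − 0.1·1.76 = -1.456
E′(w) at (-1.456) = 0.352

0.352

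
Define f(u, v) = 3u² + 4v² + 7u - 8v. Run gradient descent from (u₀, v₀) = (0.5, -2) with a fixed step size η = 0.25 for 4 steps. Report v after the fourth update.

∇f = (6u + 7, 8v - 8)
(u₁, v₁) = (0.5, -2) − 0.25·(10, -24) = (-2, 4)
(u₂, v₂) = (-2, 4) − 0.25·(-5, 24) = (-0.75, -2)
(u₃, v₃) = (-0.75, -2) − 0.25·(2.5, -24) = (-1.375, 4)
(u₄, v₄) = (-1.375, 4) − 0.25·(-1.25, 24) = (-1.0625, -2)
v = -2

-2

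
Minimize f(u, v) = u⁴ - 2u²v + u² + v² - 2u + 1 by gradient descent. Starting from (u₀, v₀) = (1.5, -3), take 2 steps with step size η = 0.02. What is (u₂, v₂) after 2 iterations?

∇f = (4u³ - 4uv + 2u - 2, -2u² + 2v)
(u₁, v₁) = (1.5, -3) − 0.02·(32.5, -10.5) = (0.85, -2.79)
(u₂, v₂) = (0.85, -2.79) − 0.02·(11.6425, -7.025) = (0.61715, -2.6495)

(0.61715, -2.6495)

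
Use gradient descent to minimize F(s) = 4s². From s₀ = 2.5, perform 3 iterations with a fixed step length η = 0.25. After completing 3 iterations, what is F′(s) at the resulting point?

-20

F′(s) = 8s
s₁ = 2.5 − 0.25·20 = -2.5
s₂ = -2.5 − 0.25·(-20) = 2.5
s₃ = 2.5 − 0.25·20 = -2.5
F′(s) at (-2.5) = -20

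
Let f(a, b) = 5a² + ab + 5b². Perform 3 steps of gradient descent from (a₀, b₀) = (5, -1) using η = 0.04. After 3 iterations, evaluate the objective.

∇f = (10a + b, a + 10b)
(a₁, b₁) = (5, -1) − 0.04·(49, -5) = (3.04, -0.8)
(a₂, b₂) = (3.04, -0.8) − 0.04·(29.6, -4.96) = (1.856, -0.6016)
(a₃, b₃) = (1.856, -0.6016) − 0.04·(17.9584, -4.16) = (1.137664, -0.4352)
f(1.137664, -0.4352) = 6.92328071168

6.92328071168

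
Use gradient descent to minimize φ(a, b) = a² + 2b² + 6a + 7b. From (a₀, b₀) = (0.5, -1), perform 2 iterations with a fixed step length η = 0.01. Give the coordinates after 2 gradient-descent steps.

∇φ = (2a + 6, 4b + 7)
Step 1: at (0.5, -1), ∇φ = (7, 3) → (0.5, -1) − 0.01·(7, 3) = (0.43, -1.03)
Step 2: at (0.43, -1.03), ∇φ = (6.86, 2.88) → (0.43, -1.03) − 0.01·(6.86, 2.88) = (0.3614, -1.0588)

(0.3614, -1.0588)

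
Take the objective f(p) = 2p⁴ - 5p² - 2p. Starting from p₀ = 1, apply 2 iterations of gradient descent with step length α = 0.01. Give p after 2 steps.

1.07401088

f′(p) = 8p³ - 10p - 2
Step 1: f′(1) = -4; p₁ = 1 − 0.01·(-4) = 1.04
Step 2: f′(1.04) = -3.401088; p₂ = 1.04 − 0.01·(-3.401088) = 1.07401088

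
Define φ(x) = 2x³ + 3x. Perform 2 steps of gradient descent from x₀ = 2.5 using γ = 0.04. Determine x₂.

φ′(x) = 6x² + 3
Step 1: φ′(2.5) = 40.5; x₁ = 2.5 − 0.04·40.5 = 0.88
Step 2: φ′(0.88) = 7.6464; x₂ = 0.88 − 0.04·7.6464 = 0.574144

0.574144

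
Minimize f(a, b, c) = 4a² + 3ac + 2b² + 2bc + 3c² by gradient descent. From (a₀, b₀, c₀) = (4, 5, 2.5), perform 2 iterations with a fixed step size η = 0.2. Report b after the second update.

1.96

∇f = (8a + 3c, 4b + 2c, 3a + 2b + 6c)
Step 1: at (4, 5, 2.5), ∇f = (39.5, 25, 37) → (4, 5, 2.5) − 0.2·(39.5, 25, 37) = (-3.9, 0, -4.9)
Step 2: at (-3.9, 0, -4.9), ∇f = (-45.9, -9.8, -41.1) → (-3.9, 0, -4.9) − 0.2·(-45.9, -9.8, -41.1) = (5.28, 1.96, 3.32)
b = 1.96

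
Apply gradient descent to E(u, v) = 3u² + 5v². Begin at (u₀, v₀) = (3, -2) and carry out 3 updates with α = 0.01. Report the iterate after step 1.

∇E = (6u, 10v)
Step 1: at (3, -2), ∇E = (18, -20) → (3, -2) − 0.01·(18, -20) = (2.82, -1.8)

(2.82, -1.8)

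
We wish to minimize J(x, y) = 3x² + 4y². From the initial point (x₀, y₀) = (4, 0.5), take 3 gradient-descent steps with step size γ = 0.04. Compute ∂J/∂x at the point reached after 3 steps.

∇J = (6x, 8y)
(x₁, y₁) = (4, 0.5) − 0.04·(24, 4) = (3.04, 0.34)
(x₂, y₂) = (3.04, 0.34) − 0.04·(18.24, 2.72) = (2.3104, 0.2312)
(x₃, y₃) = (2.3104, 0.2312) − 0.04·(13.8624, 1.8496) = (1.755904, 0.157216)
∂J/∂x at (1.755904, 0.157216) = 10.535424

10.535424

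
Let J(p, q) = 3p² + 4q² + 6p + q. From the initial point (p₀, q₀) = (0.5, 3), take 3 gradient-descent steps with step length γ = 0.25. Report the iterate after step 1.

(-1.75, -3.25)

∇J = (6p + 6, 8q + 1)
(p₁, q₁) = (0.5, 3) − 0.25·(9, 25) = (-1.75, -3.25)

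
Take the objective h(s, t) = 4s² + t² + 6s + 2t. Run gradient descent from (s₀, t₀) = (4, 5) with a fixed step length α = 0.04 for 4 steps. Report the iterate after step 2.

∇h = (8s + 6, 2t + 2)
(s₁, t₁) = (4, 5) − 0.04·(38, 12) = (2.48, 4.52)
(s₂, t₂) = (2.48, 4.52) − 0.04·(25.84, 11.04) = (1.4464, 4.0784)

(1.4464, 4.0784)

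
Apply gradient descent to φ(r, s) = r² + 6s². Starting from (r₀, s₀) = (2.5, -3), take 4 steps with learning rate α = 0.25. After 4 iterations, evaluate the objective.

∇φ = (2r, 12s)
(r₁, s₁) = (2.5, -3) − 0.25·(5, -36) = (1.25, 6)
(r₂, s₂) = (1.25, 6) − 0.25·(2.5, 72) = (0.625, -12)
(r₃, s₃) = (0.625, -12) − 0.25·(1.25, -144) = (0.3125, 24)
(r₄, s₄) = (0.3125, 24) − 0.25·(0.625, 288) = (0.15625, -48)
φ(0.15625, -48) = 13824.0244140625

13824.0244140625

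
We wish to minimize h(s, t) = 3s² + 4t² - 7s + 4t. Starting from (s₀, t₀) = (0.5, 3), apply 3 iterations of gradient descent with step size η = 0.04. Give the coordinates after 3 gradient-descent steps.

(0.874016, 0.600512)

∇h = (6s - 7, 8t + 4)
(s₁, t₁) = (0.5, 3) − 0.04·(-4, 28) = (0.66, 1.88)
(s₂, t₂) = (0.66, 1.88) − 0.04·(-3.04, 19.04) = (0.7816, 1.1184)
(s₃, t₃) = (0.7816, 1.1184) − 0.04·(-2.3104, 12.9472) = (0.874016, 0.600512)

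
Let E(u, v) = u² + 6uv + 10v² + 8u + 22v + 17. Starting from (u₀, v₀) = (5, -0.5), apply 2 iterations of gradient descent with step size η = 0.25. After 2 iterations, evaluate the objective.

17910.140625

∇E = (2u + 6v + 8, 6u + 20v + 22)
(u₁, v₁) = (5, -0.5) − 0.25·(15, 42) = (1.25, -11)
(u₂, v₂) = (1.25, -11) − 0.25·(-55.5, -190.5) = (15.125, 36.625)
E(15.125, 36.625) = 17910.140625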